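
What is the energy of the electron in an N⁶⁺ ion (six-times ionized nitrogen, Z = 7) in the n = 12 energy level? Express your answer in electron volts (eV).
-4.63 eV

The energy levels of a hydrogen-like atom are given by:
E_n = -13.6057 Z² / n² eV  (with Z = 7 for N⁶⁺)

For n = 12:
E_12 = -13.6057 × 7² / 12²
E_12 = -13.6057 × 49 / 144
E_12 = -4.63 eV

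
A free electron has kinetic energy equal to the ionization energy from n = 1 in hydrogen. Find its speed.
2.18769e+06 m/s (or 0.72974% of c)

The binding energy at n = 1 for hydrogen is:
E_1 = -13.6057/1² = -13.6057000 eV
|E_1| = 13.6057000 eV

Convert to Joules:
KE = 13.6057000 eV × (1.602177 × 10⁻¹⁹ J/eV) = 2.1798740e-18 J

Using KE = ½mv²:
v = √(2·KE/m_e)
v = √(2 × 2.1798740e-18 J / 9.10938 × 10⁻³¹ kg)
v = 2.18769e+06 m/s

This is approximately 0.72974% the speed of light.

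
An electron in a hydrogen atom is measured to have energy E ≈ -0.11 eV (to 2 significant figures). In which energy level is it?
n = 11

The exact energy levels follow E_n = -13.6057 eV / n².

The measured value (-0.11 eV) is reported to only 2 significant figures, so we must test candidate n values and see which one matches to that precision.

Candidate energies:
  n = 9:  E = -13.6057/9² = -0.16797 eV
  n = 10:  E = -13.6057/10² = -0.13606 eV
  n = 11:  E = -13.6057/11² = -0.11244 eV  ← matches
  n = 12:  E = -13.6057/12² = -0.09448 eV
  n = 13:  E = -13.6057/13² = -0.08051 eV

Checking against the measurement of -0.11 eV (2 sig figs), only n = 11 agrees:
E_11 = -0.11244 eV, which rounds to -0.11 eV ✓

Therefore n = 11.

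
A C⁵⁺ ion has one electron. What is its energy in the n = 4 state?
-30.612825 eV

For hydrogen-like ions, the energy levels scale with Z²:
E_n = -13.6057 Z² / n² eV

For C⁵⁺ (Z = 6) at n = 4:
E_4 = -13.6057 × 6² / 4²
E_4 = -13.6057 × 36 / 16
E_4 = -489.8052 / 16
E_4 = -30.612825 eV

The energy is 36 times more negative than hydrogen at the same n due to the stronger nuclear charge.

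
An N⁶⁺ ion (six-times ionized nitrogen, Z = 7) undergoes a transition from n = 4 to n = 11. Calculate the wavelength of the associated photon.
34.2898 nm

First, find the transition energy using E_n = -13.6057 Z² / n² eV:
E_4 = -13.6057 × 7² / 4² = -41.667456 eV
E_11 = -13.6057 × 7² / 11² = -5.509746 eV

Photon energy: |ΔE| = |E_11 - E_4| = 36.157710 eV

Convert to wavelength using E = hc/λ with hc = 1239.84 eV·nm:
λ = hc/E = 1239.84 eV·nm / 36.157710 eV
λ = 34.2898 nm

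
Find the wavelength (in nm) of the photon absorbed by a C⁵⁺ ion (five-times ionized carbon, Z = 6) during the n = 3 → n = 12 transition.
24.300 nm

First, find the transition energy using E_n = -13.6057 Z² / n² eV:
E_3 = -13.6057 × 6² / 3² = -54.42280 eV
E_12 = -13.6057 × 6² / 12² = -3.40143 eV

Photon energy: |ΔE| = |E_12 - E_3| = 51.02137 eV

Convert to wavelength using E = hc/λ with hc = 1239.84 eV·nm:
λ = hc/E = 1239.84 eV·nm / 51.02137 eV
λ = 24.300 nm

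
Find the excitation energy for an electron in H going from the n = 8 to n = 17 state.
0.17 eV

The energy levels of a hydrogen-like atom are E_n = -13.6057 eV / n².

Energy at n = 8: E_8 = -13.6057 / 8² = -0.21259 eV
Energy at n = 17: E_17 = -13.6057 / 17² = -0.04708 eV

The excitation energy is the difference:
ΔE = E_17 - E_8
ΔE = -0.04708 - (-0.21259)
ΔE = 0.17 eV

Since this is positive, energy must be absorbed (photon absorption).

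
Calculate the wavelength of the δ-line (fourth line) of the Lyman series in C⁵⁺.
2.636763 nm

The lines of a series are numbered from the longest wavelength (smallest ΔE) outward; the fourth line is the transition from n = n_f + 4 to n_f.
The Lyman series has all transitions ending at n_f = 1.

For C⁵⁺ (Z = 6), the fourth line (δ-line) is the jump from n = 5 to n = 1:
E_5 = -13.6057 × 6² / 5² = -19.59220800 eV
E_1 = -13.6057 × 6² / 1² = -489.80520000 eV
ΔE = E_5 - E_1 = 470.21299200 eV

λ = hc/E = 1239.84 eV·nm / 470.21299200 eV
λ = 2.636763 nm

This is the δ-line of the Lyman series in C⁵⁺.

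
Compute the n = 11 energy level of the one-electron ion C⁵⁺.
-4.048 eV

For hydrogen-like ions, the energy levels scale with Z²:
E_n = -13.6057 Z² / n² eV

For C⁵⁺ (Z = 6) at n = 11:
E_11 = -13.6057 × 6² / 11²
E_11 = -13.6057 × 36 / 121
E_11 = -489.8052 / 121
E_11 = -4.048 eV

The energy is 36 times more negative than hydrogen at the same n due to the stronger nuclear charge.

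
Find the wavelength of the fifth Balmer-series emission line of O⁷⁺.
6.2017 nm

The lines of a series are numbered from the longest wavelength (smallest ΔE) outward; the fifth line is the transition from n = n_f + 5 to n_f.
The Balmer series has all transitions ending at n_f = 2.

For O⁷⁺ (Z = 8), the fifth line (ε-line) is the jump from n = 7 to n = 2:
E_7 = -13.6057 × 8² / 7² = -17.770710 eV
E_2 = -13.6057 × 8² / 2² = -217.691200 eV
ΔE = E_7 - E_2 = 199.920490 eV

λ = hc/E = 1239.84 eV·nm / 199.920490 eV
λ = 6.2017 nm

This is the ε-line of the Balmer series in O⁷⁺.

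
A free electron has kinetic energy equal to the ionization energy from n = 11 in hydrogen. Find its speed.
1.989e+05 m/s (or 0.07% of c)

The binding energy at n = 11 for hydrogen is:
E_11 = -13.6057/11² = -0.1124438 eV
|E_11| = 0.1124438 eV

Convert to Joules:
KE = 0.1124438 eV × (1.602177 × 10⁻¹⁹ J/eV) = 1.80155e-20 J

Using KE = ½mv²:
v = √(2·KE/m_e)
v = √(2 × 1.80155e-20 J / 9.10938 × 10⁻³¹ kg)
v = 1.989e+05 m/s

This is approximately 0.07% the speed of light.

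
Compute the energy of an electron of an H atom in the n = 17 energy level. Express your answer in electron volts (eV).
-0.04708 eV

The energy levels of a hydrogen-like atom are given by:
E_n = -13.6057 eV / n²

For n = 17:
E_17 = -13.6057 eV / 17²
E_17 = -13.6057 eV / 289
E_17 = -0.04708 eV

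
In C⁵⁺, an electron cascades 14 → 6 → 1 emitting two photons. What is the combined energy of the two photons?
487.306194 eV

The energy levels of C⁵⁺ are E_n = -13.6057 × 6² / n² eV.

First transition (14 → 6):
ΔE₁ = |E_6 - E_14|
ΔE₁ = |-13.605700000000 - (-2.499006122449)| = 11.106693878 eV

Second transition (6 → 1):
ΔE₂ = |E_1 - E_6|
ΔE₂ = |-489.805200000000 - (-13.605700000000)| = 476.199500000 eV

Total energy released:
E_total = ΔE₁ + ΔE₂ = 11.106693878 + 476.199500000 = 487.306194 eV

Note: This equals the direct transition 14 → 1: 487.306194 eV ✓
Energy is conserved regardless of the path taken.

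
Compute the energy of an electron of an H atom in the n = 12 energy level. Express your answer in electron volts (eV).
-0.094 eV

The energy levels of a hydrogen-like atom are given by:
E_n = -13.6057 eV / n²

For n = 12:
E_12 = -13.6057 eV / 12²
E_12 = -13.6057 eV / 144
E_12 = -0.094 eV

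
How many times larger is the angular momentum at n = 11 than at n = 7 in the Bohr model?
1.57

In the Bohr model, L_n = nℏ, so the ratio is purely the ratio of quantum numbers:

L_11/L_7 = 11ℏ / 7ℏ = 11/7 = 1.57

The angular momentum scales linearly with n.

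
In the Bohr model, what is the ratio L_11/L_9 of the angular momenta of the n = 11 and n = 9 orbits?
1.222222

In the Bohr model, L_n = nℏ, so the ratio is purely the ratio of quantum numbers:

L_11/L_9 = 11ℏ / 9ℏ = 11/9 = 1.222222

The angular momentum scales linearly with n.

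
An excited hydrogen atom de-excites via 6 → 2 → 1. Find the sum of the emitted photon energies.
13.227764 eV

The energy levels of hydrogen are E_n = -13.6057 / n² eV.

First transition (6 → 2):
ΔE₁ = |E_2 - E_6|
ΔE₁ = |-3.401425000000 - (-0.377936111111)| = 3.023488889 eV

Second transition (2 → 1):
ΔE₂ = |E_1 - E_2|
ΔE₂ = |-13.605700000000 - (-3.401425000000)| = 10.204275000 eV

Total energy released:
E_total = ΔE₁ + ΔE₂ = 3.023488889 + 10.204275000 = 13.227764 eV

Note: This equals the direct transition 6 → 1: 13.227764 eV ✓
Energy is conserved regardless of the path taken.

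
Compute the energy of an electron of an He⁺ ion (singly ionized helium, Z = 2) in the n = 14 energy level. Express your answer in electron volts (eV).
-0.27767 eV

The energy levels of a hydrogen-like atom are given by:
E_n = -13.6057 Z² / n² eV  (with Z = 2 for He⁺)

For n = 14:
E_14 = -13.6057 × 2² / 14²
E_14 = -13.6057 × 4 / 196
E_14 = -0.27767 eV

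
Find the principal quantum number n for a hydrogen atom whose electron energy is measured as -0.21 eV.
n = 8

The exact energy levels follow E_n = -13.6057 eV / n².

The measured value (-0.21 eV) is reported to only 2 significant figures, so we must test candidate n values and see which one matches to that precision.

Candidate energies:
  n = 6:  E = -13.6057/6² = -0.37794 eV
  n = 7:  E = -13.6057/7² = -0.27767 eV
  n = 8:  E = -13.6057/8² = -0.21259 eV  ← matches
  n = 9:  E = -13.6057/9² = -0.16797 eV
  n = 10:  E = -13.6057/10² = -0.13606 eV

Checking against the measurement of -0.21 eV (2 sig figs), only n = 8 agrees:
E_8 = -0.21259 eV, which rounds to -0.21 eV ✓

Therefore n = 8.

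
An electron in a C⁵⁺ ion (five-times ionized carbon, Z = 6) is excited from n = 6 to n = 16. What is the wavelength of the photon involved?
106.04 nm

First, find the transition energy using E_n = -13.6057 Z² / n² eV:
E_6 = -13.6057 × 6² / 6² = -13.60570 eV
E_16 = -13.6057 × 6² / 16² = -1.91330 eV

Photon energy: |ΔE| = |E_16 - E_6| = 11.69240 eV

Convert to wavelength using E = hc/λ with hc = 1239.84 eV·nm:
λ = hc/E = 1239.84 eV·nm / 11.69240 eV
λ = 106.04 nm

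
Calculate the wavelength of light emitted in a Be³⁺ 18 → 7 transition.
328.80 nm

First, find the transition energy using E_n = -13.6057 Z² / n² eV:
E_18 = -13.6057 × 4² / 18² = -0.671886 eV
E_7 = -13.6057 × 4² / 7² = -4.442678 eV

Photon energy: |ΔE| = |E_7 - E_18| = 3.770792 eV

Convert to wavelength using E = hc/λ with hc = 1239.84 eV·nm:
λ = hc/E = 1239.84 eV·nm / 3.770792 eV
λ = 328.80 nm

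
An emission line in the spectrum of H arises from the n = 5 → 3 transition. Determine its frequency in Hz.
2.33944e+14 Hz

First, find the transition energy:
E_5 = -13.6057 / 5² = -0.544228000 eV
E_3 = -13.6057 / 3² = -1.511744444 eV
|ΔE| = |E_3 - E_5| = 0.967516444 eV

Convert to Joules: E = 0.967516444 eV × (1.602177 × 10⁻¹⁹ J/eV) = 1.5501326e-19 J

Using E = hf:
f = E/h = 1.5501326e-19 J / (6.62607 × 10⁻³⁴ J·s)
f = 2.33944e+14 Hz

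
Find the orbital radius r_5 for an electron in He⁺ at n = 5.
0.66147 nm (or 6.61472 Å)

The Bohr radius formula is:
r_n = n² a₀ / Z

where a₀ = 0.05291772 nm is the Bohr radius.

For He⁺ (Z = 2) at n = 5:
r_5 = 5² × 0.05291772 nm / 2
r_5 = 25 × 0.05291772 nm / 2
r_5 = 1.322943 nm / 2
r_5 = 0.66147 nm

The electron orbits at approximately 0.66147 nm from the nucleus.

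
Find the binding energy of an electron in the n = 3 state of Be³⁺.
24.19 eV

The ionization energy is the energy needed to remove the electron completely (n → ∞).

For a hydrogen-like ion with Z = 4, E_n = -13.6057 Z² / n² eV.

At n = 3: E_3 = -13.6057 × 4² / 3² = -24.18791 eV
At n = ∞: E_∞ = 0 eV

Ionization energy = E_∞ - E_3 = 0 - (-24.18791) = 24.18791 eV
Ionization energy ≈ 24.19 eV

This is also called the binding energy of the electron in state n = 3.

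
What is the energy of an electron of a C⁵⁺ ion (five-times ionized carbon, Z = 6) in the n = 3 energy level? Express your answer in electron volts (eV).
-54.4228 eV

The energy levels of a hydrogen-like atom are given by:
E_n = -13.6057 Z² / n² eV  (with Z = 6 for C⁵⁺)

For n = 3:
E_3 = -13.6057 × 6² / 3²
E_3 = -13.6057 × 36 / 9
E_3 = -54.4228 eV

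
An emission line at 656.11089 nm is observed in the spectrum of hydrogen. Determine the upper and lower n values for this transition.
n = 3 → n = 2

First, find the photon energy from the wavelength (hc = 1239.84 eV·nm):
E = hc/λ = 1239.84 eV·nm / 656.11089 nm = 1.8896806 eV

The energy levels of hydrogen satisfy E_n = -13.6057 / n² eV, so an emission n_i → n_f releases
ΔE = 13.6057 × (1/n_f² − 1/n_i²) eV.

Setting ΔE equal to the photon energy:
1/n_f² − 1/n_i² = 1.8896806 / 13.6057 = 0.13888889

Since 1/n_i² must be positive, we need 1/n_f² > 0.13888889, i.e. n_f ≤ 2. For each allowed n_f, solve n_i = (1/n_f² − 0.13888889)^(−1/2) and check whether it is a whole number:
  n_f = 1: 1/n_i² = 1.00000000 − 0.13888889 = 0.86111111 → n_i = 1.078  (not an integer) ✗
  n_f = 2: 1/n_i² = 0.25000000 − 0.13888889 = 0.11111111 → n_i = 3.000  → integer, n_i = 3 ✓

Only n_f = 2 gives an integer upper level, n_i = 3.

The transition is from n = 3 to n = 2 (emission).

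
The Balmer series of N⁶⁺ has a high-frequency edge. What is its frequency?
4.03e+16 Hz

The series limit corresponds to the transition from n = ∞ to n = 2.
This is the highest energy (shortest wavelength) transition in the Balmer series.

E_∞ = 0 eV
E_2 = -13.6057 × 7² / 2² = -166.669825 eV

Energy at series limit:
ΔE = E_∞ - E_2 = 0 - (-166.669825) = 166.669825 eV
E = 166.669825 eV × (1.602177 × 10⁻¹⁹ J/eV) = 2.6703e-17 J
f = E/h = 2.6703e-17 J / (6.62607 × 10⁻³⁴ J·s) = 4.03e+16 Hz

This energy equals the ionization energy from the n = 2 state of N⁶⁺.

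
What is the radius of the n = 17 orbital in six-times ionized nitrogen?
2.184746 nm (or 21.847459 Å)

The Bohr radius formula is:
r_n = n² a₀ / Z

where a₀ = 0.052917721 nm is the Bohr radius.

For N⁶⁺ (Z = 7) at n = 17:
r_17 = 17² × 0.052917721 nm / 7
r_17 = 289 × 0.052917721 nm / 7
r_17 = 15.2932214 nm / 7
r_17 = 2.184746 nm

The electron orbits at approximately 2.184746 nm from the nucleus.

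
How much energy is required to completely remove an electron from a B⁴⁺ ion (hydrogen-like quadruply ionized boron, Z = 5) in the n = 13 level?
2.01 eV

The ionization energy is the energy needed to remove the electron completely (n → ∞).

For a hydrogen-like ion with Z = 5, E_n = -13.6057 Z² / n² eV.

At n = 13: E_13 = -13.6057 × 5² / 13² = -2.01268 eV
At n = ∞: E_∞ = 0 eV

Ionization energy = E_∞ - E_13 = 0 - (-2.01268) = 2.01268 eV
Ionization energy ≈ 2.01 eV

This is also called the binding energy of the electron in state n = 13.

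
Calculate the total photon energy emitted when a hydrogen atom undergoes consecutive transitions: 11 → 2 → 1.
13.493 eV

The energy levels of hydrogen are E_n = -13.6057 / n² eV.

First transition (11 → 2):
ΔE₁ = |E_2 - E_11|
ΔE₁ = |-3.401425000 - (-0.112443802)| = 3.288981 eV

Second transition (2 → 1):
ΔE₂ = |E_1 - E_2|
ΔE₂ = |-13.605700000 - (-3.401425000)| = 10.204275 eV

Total energy released:
E_total = ΔE₁ + ΔE₂ = 3.288981 + 10.204275 = 13.493 eV

Note: This equals the direct transition 11 → 1: 13.493 eV ✓
Energy is conserved regardless of the path taken.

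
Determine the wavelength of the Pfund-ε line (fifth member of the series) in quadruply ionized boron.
121.50202 nm

The lines of a series are numbered from the longest wavelength (smallest ΔE) outward; the fifth line is the transition from n = n_f + 5 to n_f.
The Pfund series has all transitions ending at n_f = 5.

For B⁴⁺ (Z = 5), the fifth line (ε-line) is the jump from n = 10 to n = 5:
E_10 = -13.6057 × 5² / 10² = -3.40142500 eV
E_5 = -13.6057 × 5² / 5² = -13.60570000 eV
ΔE = E_10 - E_5 = 10.20427500 eV

λ = hc/E = 1239.84 eV·nm / 10.20427500 eV
λ = 121.50202 nm

This is the ε-line of the Pfund series in B⁴⁺.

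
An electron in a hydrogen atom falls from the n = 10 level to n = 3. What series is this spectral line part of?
Paschen series

The spectral series in hydrogen are named based on the final (lower) energy level:
- Lyman series: n_final = 1 (ultraviolet)
- Balmer series: n_final = 2 (visible/near-UV)
- Paschen series: n_final = 3 (infrared)
- Brackett series: n_final = 4 (infrared)
- Pfund series: n_final = 5 (far infrared)

Since this transition ends at n = 3, it belongs to the Paschen series.

For reference, this 10 → 3 line has photon energy
ΔE = 13.6057 eV × (1/3² - 1/10²) = 1.3756874 eV,
corresponding to wavelength λ = hc/ΔE = 1239.84 eV·nm / 1.3756874 eV = 901.251 nm in the infrared region.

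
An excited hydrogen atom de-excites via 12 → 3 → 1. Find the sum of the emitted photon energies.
13.51122 eV

The energy levels of hydrogen are E_n = -13.6057 / n² eV.

First transition (12 → 3):
ΔE₁ = |E_3 - E_12|
ΔE₁ = |-1.51174444444 - (-0.09448402778)| = 1.41726042 eV

Second transition (3 → 1):
ΔE₂ = |E_1 - E_3|
ΔE₂ = |-13.60570000000 - (-1.51174444444)| = 12.09395556 eV

Total energy released:
E_total = ΔE₁ + ΔE₂ = 1.41726042 + 12.09395556 = 13.51122 eV

Note: This equals the direct transition 12 → 1: 13.51122 eV ✓
Energy is conserved regardless of the path taken.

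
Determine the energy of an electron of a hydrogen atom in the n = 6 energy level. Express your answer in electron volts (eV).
-0.37794 eV

The energy levels of a hydrogen-like atom are given by:
E_n = -13.6057 eV / n²

For n = 6:
E_6 = -13.6057 eV / 6²
E_6 = -13.6057 eV / 36
E_6 = -0.37794 eV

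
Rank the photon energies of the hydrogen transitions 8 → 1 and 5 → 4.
8 → 1

Calculate the energy for each transition:

Transition 8 → 1:
ΔE₁ = |E_1 - E_8| = |-13.6057/1² - (-13.6057/8²)|
ΔE₁ = |-13.60570000000 - (-0.21258906250)| = 13.39311094 eV

Transition 5 → 4:
ΔE₂ = |E_4 - E_5| = |-13.6057/4² - (-13.6057/5²)|
ΔE₂ = |-0.85035625000 - (-0.54422800000)| = 0.30612825 eV

Since 13.39311094 eV > 0.30612825 eV, the transition 8 → 1 emits the more energetic photon.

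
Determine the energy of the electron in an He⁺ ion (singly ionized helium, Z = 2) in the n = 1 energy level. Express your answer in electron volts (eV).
-54.4228 eV

The energy levels of a hydrogen-like atom are given by:
E_n = -13.6057 Z² / n² eV  (with Z = 2 for He⁺)

For n = 1:
E_1 = -13.6057 × 2² / 1²
E_1 = -13.6057 × 4 / 1
E_1 = -54.4228 eV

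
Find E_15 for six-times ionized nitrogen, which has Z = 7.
-2.96302 eV

For hydrogen-like ions, the energy levels scale with Z²:
E_n = -13.6057 Z² / n² eV

For N⁶⁺ (Z = 7) at n = 15:
E_15 = -13.6057 × 7² / 15²
E_15 = -13.6057 × 49 / 225
E_15 = -666.6793 / 225
E_15 = -2.96302 eV

The energy is 49 times more negative than hydrogen at the same n due to the stronger nuclear charge.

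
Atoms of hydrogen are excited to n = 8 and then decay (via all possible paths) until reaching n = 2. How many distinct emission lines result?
21

The electron can occupy levels n = 2, 3, ..., 8 during de-excitation — that is m = 8 - 2 + 1 = 7 distinct levels.

The number of distinct spectral lines equals the number of ways to choose 2 of these m levels (each pair gives one possible emission transition):

Number of lines = m(m-1)/2 = 7×6/2 = 21

These correspond to all possible transitions between the 7 levels:
8 → 7, 8 → 6, 8 → 5, 8 → 4, 8 → 3, 8 → 2, 7 → 6, 7 → 5...

Each transition produces a photon with a unique energy (and thus wavelength). This count does not depend on Z.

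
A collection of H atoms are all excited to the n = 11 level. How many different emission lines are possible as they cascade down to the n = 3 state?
36

The electron can occupy levels n = 3, 4, ..., 11 during de-excitation — that is m = 11 - 3 + 1 = 9 distinct levels.

The number of distinct spectral lines equals the number of ways to choose 2 of these m levels (each pair gives one possible emission transition):

Number of lines = m(m-1)/2 = 9×8/2 = 36

These correspond to all possible transitions between the 9 levels:
11 → 10, 11 → 9, 11 → 8, 11 → 7, 11 → 6, 11 → 5, 11 → 4, 11 → 3...

Each transition produces a photon with a unique energy (and thus wavelength). This count does not depend on Z.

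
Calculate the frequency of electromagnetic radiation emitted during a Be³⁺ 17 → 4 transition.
3.10771e+15 Hz

First, find the transition energy:
E_17 = -13.6057 × 4² / 17² = -0.75325675 eV
E_4 = -13.6057 × 4² / 4² = -13.60570000 eV
|ΔE| = |E_4 - E_17| = 12.85244325 eV

Convert to Joules: E = 12.85244325 eV × (1.602177 × 10⁻¹⁹ J/eV) = 2.0591889e-18 J

Using E = hf:
f = E/h = 2.0591889e-18 J / (6.62607 × 10⁻³⁴ J·s)
f = 3.10771e+15 Hz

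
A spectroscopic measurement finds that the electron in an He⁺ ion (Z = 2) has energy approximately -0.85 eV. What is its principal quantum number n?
n = 8

The exact energy levels follow E_n = -13.6057 Z² / n² eV with Z = 2.

The measured value (-0.85 eV) is reported to only 2 significant figures, so we must test candidate n values and see which one matches to that precision.

Candidate energies:
  n = 6:  E = -13.6057 × 2² / 6² = -1.51174 eV
  n = 7:  E = -13.6057 × 2² / 7² = -1.11067 eV
  n = 8:  E = -13.6057 × 2² / 8² = -0.85036 eV  ← matches
  n = 9:  E = -13.6057 × 2² / 9² = -0.67189 eV
  n = 10:  E = -13.6057 × 2² / 10² = -0.54423 eV

Checking against the measurement of -0.85 eV (2 sig figs), only n = 8 agrees:
E_8 = -0.85036 eV, which rounds to -0.85 eV ✓

Therefore n = 8.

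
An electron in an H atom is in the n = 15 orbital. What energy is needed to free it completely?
0.06047 eV

The ionization energy is the energy needed to remove the electron completely (n → ∞).

For hydrogen, E_n = -13.6057 eV / n².

At n = 15: E_15 = -13.6057 / 15² = -0.06046978 eV
At n = ∞: E_∞ = 0 eV

Ionization energy = E_∞ - E_15 = 0 - (-0.06046978) = 0.06046978 eV
Ionization energy ≈ 0.06047 eV

This is also called the binding energy of the electron in state n = 15.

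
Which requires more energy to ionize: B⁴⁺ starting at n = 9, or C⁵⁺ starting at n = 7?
C⁵⁺ at n = 7 (E = -9.996024 eV)

Using E_n = -13.6057 Z² / n² eV:

B⁴⁺ (Z = 5) at n = 9:
E = -13.6057 × 5² / 9² = -13.6057 × 25 / 81 = -4.199290123 eV

C⁵⁺ (Z = 6) at n = 7:
E = -13.6057 × 6² / 7² = -13.6057 × 36 / 49 = -9.996024490 eV

Since -9.996024490 eV < -4.199290123 eV,
C⁵⁺ at n = 7 is more tightly bound (requires more energy to ionize).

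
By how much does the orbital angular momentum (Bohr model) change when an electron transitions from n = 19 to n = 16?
3.1637e-34 J·s (or 3ℏ)

In the Bohr model, L_n = nℏ where ℏ = 1.054572e-34 J·s.

L_19 = 19ℏ = 2.003687e-33 J·s
L_16 = 16ℏ = 1.687315e-33 J·s

ΔL = L_19 - L_16 = (19 - 16)ℏ = 3ℏ
ΔL = 3 × 1.054572e-34 J·s = 3.1637e-34 J·s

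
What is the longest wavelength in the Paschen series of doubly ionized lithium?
208.2892 nm

The longest wavelength corresponds to the smallest energy transition in the series.
The Paschen series has all transitions ending at n_f = 3.

For Li²⁺ (Z = 3), the first line (α-line) is the jump from n = 4 to n = 3:
E_4 = -13.6057 × 3² / 4² = -7.65320625 eV
E_3 = -13.6057 × 3² / 3² = -13.60570000 eV
ΔE = E_4 - E_3 = 5.95249375 eV

λ = hc/E = 1239.84 eV·nm / 5.95249375 eV
λ = 208.2892 nm

This is the α-line of the Paschen series in Li²⁺.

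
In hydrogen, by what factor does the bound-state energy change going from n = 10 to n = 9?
1.2346

Using E_n = -13.6057 Z² / n² eV with Z = 1:

E_9 = -13.6057 / 9² = -13.6057 / 81 = -0.1679716049 eV
E_10 = -13.6057 / 10² = -13.6057 / 100 = -0.1360570000 eV

The ratio is:
E_9/E_10 = (-0.1679716049) / (-0.1360570000)
E_9/E_10 = (-13.6057/81) / (-13.6057/100)
E_9/E_10 = 100/81
E_9/E_10 = 1.2346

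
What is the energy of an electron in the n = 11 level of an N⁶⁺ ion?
-5.510 eV

For hydrogen-like ions, the energy levels scale with Z²:
E_n = -13.6057 Z² / n² eV

For N⁶⁺ (Z = 7) at n = 11:
E_11 = -13.6057 × 7² / 11²
E_11 = -13.6057 × 49 / 121
E_11 = -666.6793 / 121
E_11 = -5.510 eV

The energy is 49 times more negative than hydrogen at the same n due to the stronger nuclear charge.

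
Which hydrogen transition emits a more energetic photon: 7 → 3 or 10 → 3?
10 → 3

Calculate the energy for each transition:

Transition 7 → 3:
ΔE₁ = |E_3 - E_7| = |-13.6057/3² - (-13.6057/7²)|
ΔE₁ = |-1.51174444 - (-0.27766735)| = 1.23408 eV

Transition 10 → 3:
ΔE₂ = |E_3 - E_10| = |-13.6057/3² - (-13.6057/10²)|
ΔE₂ = |-1.51174444 - (-0.13605700)| = 1.37569 eV

Since 1.37569 eV > 1.23408 eV, the transition 10 → 3 emits the more energetic photon.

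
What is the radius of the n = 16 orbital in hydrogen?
13.546937 nm (or 135.469366 Å)

The Bohr radius formula is:
r_n = n² a₀ / Z

where a₀ = 0.052917721 nm is the Bohr radius.

For H (Z = 1) at n = 16:
r_16 = 16² × 0.052917721 nm / 1
r_16 = 256 × 0.052917721 nm / 1
r_16 = 13.5469366 nm / 1
r_16 = 13.546937 nm

The electron orbits at approximately 13.546937 nm from the nucleus.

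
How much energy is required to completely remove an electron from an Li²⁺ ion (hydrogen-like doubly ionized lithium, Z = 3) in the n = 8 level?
1.913 eV

The ionization energy is the energy needed to remove the electron completely (n → ∞).

For a hydrogen-like ion with Z = 3, E_n = -13.6057 Z² / n² eV.

At n = 8: E_8 = -13.6057 × 3² / 8² = -1.913302 eV
At n = ∞: E_∞ = 0 eV

Ionization energy = E_∞ - E_8 = 0 - (-1.913302) = 1.913302 eV
Ionization energy ≈ 1.913 eV

This is also called the binding energy of the electron in state n = 8.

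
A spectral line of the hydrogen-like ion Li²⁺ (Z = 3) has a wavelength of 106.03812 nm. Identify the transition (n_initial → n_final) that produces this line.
n = 8 → n = 3

First, find the photon energy from the wavelength (hc = 1239.84 eV·nm):
E = hc/λ = 1239.84 eV·nm / 106.03812 nm = 11.692399 eV

The energy levels of Li²⁺ satisfy E_n = -13.6057 × 3² / n² eV, so an emission n_i → n_f releases
ΔE = 13.6057 × 3² × (1/n_f² − 1/n_i²) eV.

Setting ΔE equal to the photon energy:
1/n_f² − 1/n_i² = 11.692399 / (13.6057 × 3²) = 0.095486116

Since 1/n_i² must be positive, we need 1/n_f² > 0.095486116, i.e. n_f ≤ 3. For each allowed n_f, solve n_i = (1/n_f² − 0.095486116)^(−1/2) and check whether it is a whole number:
  n_f = 1: 1/n_i² = 1.000000000 − 0.095486116 = 0.904513884 → n_i = 1.051  (not an integer) ✗
  n_f = 2: 1/n_i² = 0.250000000 − 0.095486116 = 0.154513884 → n_i = 2.544  (not an integer) ✗
  n_f = 3: 1/n_i² = 0.111111111 − 0.095486116 = 0.015624995 → n_i = 8.000  → integer, n_i = 8 ✓

Only n_f = 3 gives an integer upper level, n_i = 8.

The transition is from n = 8 to n = 3 (emission).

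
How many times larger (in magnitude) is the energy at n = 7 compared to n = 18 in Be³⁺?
6.612245

Using E_n = -13.6057 Z² / n² eV with Z = 4:

E_7 = -13.6057 × 4² / 7² = -217.6912 / 49 = -4.442677551020 eV
E_18 = -13.6057 × 4² / 18² = -217.6912 / 324 = -0.671886419753 eV

The ratio is:
E_7/E_18 = (-4.442677551020) / (-0.671886419753)
E_7/E_18 = (-217.6912/49) / (-217.6912/324)
E_7/E_18 = 324/49
E_7/E_18 = 6.612245
(Note: the Z² factors cancel in the ratio.)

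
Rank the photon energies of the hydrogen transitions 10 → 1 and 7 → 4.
10 → 1

Calculate the energy for each transition:

Transition 10 → 1:
ΔE₁ = |E_1 - E_10| = |-13.6057/1² - (-13.6057/10²)|
ΔE₁ = |-13.605700000000 - (-0.136057000000)| = 13.469643000 eV

Transition 7 → 4:
ΔE₂ = |E_4 - E_7| = |-13.6057/4² - (-13.6057/7²)|
ΔE₂ = |-0.850356250000 - (-0.277667346939)| = 0.572688903 eV

Since 13.469643000 eV > 0.572688903 eV, the transition 10 → 1 emits the more energetic photon.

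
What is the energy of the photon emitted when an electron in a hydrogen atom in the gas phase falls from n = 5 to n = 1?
13.061 eV

The energy levels are E_n = -13.6057 eV / n².

Energy at n = 5: E_5 = -13.6057 / 5² = -0.544228 eV
Energy at n = 1: E_1 = -13.6057 / 1² = -13.605700 eV

For emission (electron falling to lower state), the photon energy is:
E_photon = E_5 - E_1 = |-0.544228 - (-13.605700)|
E_photon = 13.061 eV

This energy is carried away by the emitted photon.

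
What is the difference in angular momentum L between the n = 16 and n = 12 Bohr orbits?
4.21829e-34 J·s (or 4ℏ)

In the Bohr model, L_n = nℏ where ℏ = 1.0545718e-34 J·s.

L_16 = 16ℏ = 1.6873149e-33 J·s
L_12 = 12ℏ = 1.2654862e-33 J·s

ΔL = L_16 - L_12 = (16 - 12)ℏ = 4ℏ
ΔL = 4 × 1.0545718e-34 J·s = 4.21829e-34 J·s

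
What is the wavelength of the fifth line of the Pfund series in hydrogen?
3037.55044 nm

The lines of a series are numbered from the longest wavelength (smallest ΔE) outward; the fifth line is the transition from n = n_f + 5 to n_f.
The Pfund series has all transitions ending at n_f = 5.

For H, the fifth line (ε-line) is the jump from n = 10 to n = 5:
E_10 = -13.6057 / 10² = -0.13605700000 eV
E_5 = -13.6057 / 5² = -0.54422800000 eV
ΔE = E_10 - E_5 = 0.40817100000 eV

λ = hc/E = 1239.84 eV·nm / 0.40817100000 eV
λ = 3037.55044 nm

This is the ε-line of the Pfund series in H.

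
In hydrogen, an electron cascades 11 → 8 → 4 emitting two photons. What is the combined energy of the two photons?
0.74 eV

The energy levels of hydrogen are E_n = -13.6057 / n² eV.

First transition (11 → 8):
ΔE₁ = |E_8 - E_11|
ΔE₁ = |-0.21258906 - (-0.11244380)| = 0.10015 eV

Second transition (8 → 4):
ΔE₂ = |E_4 - E_8|
ΔE₂ = |-0.85035625 - (-0.21258906)| = 0.63777 eV

Total energy released:
E_total = ΔE₁ + ΔE₂ = 0.10015 + 0.63777 = 0.74 eV

Note: This equals the direct transition 11 → 4: 0.74 eV ✓
Energy is conserved regardless of the path taken.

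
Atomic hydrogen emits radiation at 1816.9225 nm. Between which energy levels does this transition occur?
n = 9 → n = 4

First, find the photon energy from the wavelength (hc = 1239.84 eV·nm):
E = hc/λ = 1239.84 eV·nm / 1816.9225 nm = 0.68238464 eV

The energy levels of hydrogen satisfy E_n = -13.6057 / n² eV, so an emission n_i → n_f releases
ΔE = 13.6057 × (1/n_f² − 1/n_i²) eV.

Setting ΔE equal to the photon energy:
1/n_f² − 1/n_i² = 0.68238464 / 13.6057 = 0.050154321

Since 1/n_i² must be positive, we need 1/n_f² > 0.050154321, i.e. n_f ≤ 4. For each allowed n_f, solve n_i = (1/n_f² − 0.050154321)^(−1/2) and check whether it is a whole number:
  n_f = 1: 1/n_i² = 1.000000000 − 0.050154321 = 0.949845679 → n_i = 1.026  (not an integer) ✗
  n_f = 2: 1/n_i² = 0.250000000 − 0.050154321 = 0.199845679 → n_i = 2.237  (not an integer) ✗
  n_f = 3: 1/n_i² = 0.111111111 − 0.050154321 = 0.060956790 → n_i = 4.050  (not an integer) ✗
  n_f = 4: 1/n_i² = 0.062500000 − 0.050154321 = 0.012345679 → n_i = 9.000  → integer, n_i = 9 ✓

Only n_f = 4 gives an integer upper level, n_i = 9.

The transition is from n = 9 to n = 4 (emission).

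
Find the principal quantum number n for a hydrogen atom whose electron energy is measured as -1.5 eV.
n = 3

The exact energy levels follow E_n = -13.6057 eV / n².

The measured value (-1.5 eV) is reported to only 2 significant figures, so we must test candidate n values and see which one matches to that precision.

Candidate energies:
  n = 1:  E = -13.6057/1² = -13.605700 eV
  n = 2:  E = -13.6057/2² = -3.401425 eV
  n = 3:  E = -13.6057/3² = -1.511744 eV  ← matches
  n = 4:  E = -13.6057/4² = -0.850356 eV
  n = 5:  E = -13.6057/5² = -0.544228 eV

Checking against the measurement of -1.5 eV (2 sig figs), only n = 3 agrees:
E_3 = -1.511744 eV, which rounds to -1.5 eV ✓

Therefore n = 3.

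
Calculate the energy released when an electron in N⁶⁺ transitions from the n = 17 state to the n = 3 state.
71.77 eV

The energy levels are E_n = -13.6057 Z² eV / n².

Energy at n = 17: E_17 = -13.6057 × 7² / 17² = -2.30685 eV
Energy at n = 3: E_3 = -13.6057 × 7² / 3² = -74.07548 eV

For emission (electron falling to lower state), the photon energy is:
E_photon = E_17 - E_3 = |-2.30685 - (-74.07548)|
E_photon = 71.77 eV

This energy is carried away by the emitted photon.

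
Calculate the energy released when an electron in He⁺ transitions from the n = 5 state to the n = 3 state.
3.8701 eV

The energy levels are E_n = -13.6057 Z² eV / n².

Energy at n = 5: E_5 = -13.6057 × 2² / 5² = -2.1769120 eV
Energy at n = 3: E_3 = -13.6057 × 2² / 3² = -6.0469778 eV

For emission (electron falling to lower state), the photon energy is:
E_photon = E_5 - E_3 = |-2.1769120 - (-6.0469778)|
E_photon = 3.8701 eV

This energy is carried away by the emitted photon.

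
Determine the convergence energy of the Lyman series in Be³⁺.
217.69120 eV

The series limit corresponds to the transition from n = ∞ to n = 1.
This is the highest energy (shortest wavelength) transition in the Lyman series.

E_∞ = 0 eV
E_1 = -13.6057 × 4² / 1² = -217.69120 eV

Energy at series limit:
ΔE = E_∞ - E_1 = 0 - (-217.69120) = 217.69120 eV

This energy equals the ionization energy from the n = 1 state of Be³⁺.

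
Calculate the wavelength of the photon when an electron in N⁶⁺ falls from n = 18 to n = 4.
31.30134 nm

First, find the transition energy using E_n = -13.6057 Z² / n² eV:
E_18 = -13.6057 × 7² / 18² = -2.0576522 eV
E_4 = -13.6057 × 7² / 4² = -41.6674563 eV

Photon energy: |ΔE| = |E_4 - E_18| = 39.6098041 eV

Convert to wavelength using E = hc/λ with hc = 1239.84 eV·nm:
λ = hc/E = 1239.84 eV·nm / 39.6098041 eV
λ = 31.30134 nm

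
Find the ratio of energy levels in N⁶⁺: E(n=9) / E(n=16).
3.1605

Using E_n = -13.6057 Z² / n² eV with Z = 7:

E_9 = -13.6057 × 7² / 9² = -666.6793 / 81 = -8.2306086420 eV
E_16 = -13.6057 × 7² / 16² = -666.6793 / 256 = -2.6042160156 eV

The ratio is:
E_9/E_16 = (-8.2306086420) / (-2.6042160156)
E_9/E_16 = (-666.6793/81) / (-666.6793/256)
E_9/E_16 = 256/81
E_9/E_16 = 3.1605
(Note: the Z² factors cancel in the ratio.)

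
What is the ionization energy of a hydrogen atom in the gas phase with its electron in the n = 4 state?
0.85 eV

The ionization energy is the energy needed to remove the electron completely (n → ∞).

For hydrogen, E_n = -13.6057 eV / n².

At n = 4: E_4 = -13.6057 / 4² = -0.85036 eV
At n = ∞: E_∞ = 0 eV

Ionization energy = E_∞ - E_4 = 0 - (-0.85036) = 0.85036 eV
Ionization energy ≈ 0.85 eV

This is also called the binding energy of the electron in state n = 4.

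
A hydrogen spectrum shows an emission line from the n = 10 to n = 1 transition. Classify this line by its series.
Lyman series

The spectral series in hydrogen are named based on the final (lower) energy level:
- Lyman series: n_final = 1 (ultraviolet)
- Balmer series: n_final = 2 (visible/near-UV)
- Paschen series: n_final = 3 (infrared)
- Brackett series: n_final = 4 (infrared)
- Pfund series: n_final = 5 (far infrared)

Since this transition ends at n = 1, it belongs to the Lyman series.

For reference, this 10 → 1 line has photon energy
ΔE = 13.6057 eV × (1/1² - 1/10²) = 13.469643 eV,
corresponding to wavelength λ = hc/ΔE = 1239.84 eV·nm / 13.469643 eV = 92.0470 nm in the ultraviolet region.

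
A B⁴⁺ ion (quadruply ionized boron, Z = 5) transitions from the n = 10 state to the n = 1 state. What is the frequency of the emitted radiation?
8.1424e+16 Hz

First, find the transition energy:
E_10 = -13.6057 × 5² / 10² = -3.4014250 eV
E_1 = -13.6057 × 5² / 1² = -340.1425000 eV
|ΔE| = |E_1 - E_10| = 336.7410750 eV

Convert to Joules: E = 336.7410750 eV × (1.602177 × 10⁻¹⁹ J/eV) = 5.395188e-17 J

Using E = hf:
f = E/h = 5.395188e-17 J / (6.62607 × 10⁻³⁴ J·s)
f = 8.1424e+16 Hz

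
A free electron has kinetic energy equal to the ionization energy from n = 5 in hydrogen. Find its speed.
4.3754e+05 m/s (or 0.146% of c)

The binding energy at n = 5 for hydrogen is:
E_5 = -13.6057/5² = -0.54422800 eV
|E_5| = 0.54422800 eV

Convert to Joules:
KE = 0.54422800 eV × (1.602177 × 10⁻¹⁹ J/eV) = 8.719496e-20 J

Using KE = ½mv²:
v = √(2·KE/m_e)
v = √(2 × 8.719496e-20 J / 9.10938 × 10⁻³¹ kg)
v = 4.3754e+05 m/s

This is approximately 0.146% the speed of light.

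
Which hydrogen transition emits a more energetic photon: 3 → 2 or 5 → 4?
3 → 2

Calculate the energy for each transition:

Transition 3 → 2:
ΔE₁ = |E_2 - E_3| = |-13.6057/2² - (-13.6057/3²)|
ΔE₁ = |-3.4014250000 - (-1.5117444444)| = 1.8896806 eV

Transition 5 → 4:
ΔE₂ = |E_4 - E_5| = |-13.6057/4² - (-13.6057/5²)|
ΔE₂ = |-0.8503562500 - (-0.5442280000)| = 0.3061283 eV

Since 1.8896806 eV > 0.3061283 eV, the transition 3 → 2 emits the more energetic photon.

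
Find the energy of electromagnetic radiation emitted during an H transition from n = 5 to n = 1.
13.06 eV

The energy levels are E_n = -13.6057 eV / n².

Energy at n = 5: E_5 = -13.6057 / 5² = -0.54423 eV
Energy at n = 1: E_1 = -13.6057 / 1² = -13.60570 eV

For emission (electron falling to lower state), the photon energy is:
E_photon = E_5 - E_1 = |-0.54423 - (-13.60570)|
E_photon = 13.06 eV

This energy is carried away by the emitted photon.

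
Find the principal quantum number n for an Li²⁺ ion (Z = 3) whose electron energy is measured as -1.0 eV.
n = 11

The exact energy levels follow E_n = -13.6057 Z² / n² eV with Z = 3.

The measured value (-1.0 eV) is reported to only 2 significant figures, so we must test candidate n values and see which one matches to that precision.

Candidate energies:
  n = 9:  E = -13.6057 × 3² / 9² = -1.51174 eV
  n = 10:  E = -13.6057 × 3² / 10² = -1.22451 eV
  n = 11:  E = -13.6057 × 3² / 11² = -1.01199 eV  ← matches
  n = 12:  E = -13.6057 × 3² / 12² = -0.85036 eV
  n = 13:  E = -13.6057 × 3² / 13² = -0.72456 eV

Checking against the measurement of -1.0 eV (2 sig figs), only n = 11 agrees:
E_11 = -1.01199 eV, which rounds to -1.0 eV ✓

Therefore n = 11.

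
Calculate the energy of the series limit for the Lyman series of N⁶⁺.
666.6793 eV

The series limit corresponds to the transition from n = ∞ to n = 1.
This is the highest energy (shortest wavelength) transition in the Lyman series.

E_∞ = 0 eV
E_1 = -13.6057 × 7² / 1² = -666.6793 eV

Energy at series limit:
ΔE = E_∞ - E_1 = 0 - (-666.6793) = 666.6793 eV

This energy equals the ionization energy from the n = 1 state of N⁶⁺.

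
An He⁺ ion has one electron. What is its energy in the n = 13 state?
-0.322 eV

For hydrogen-like ions, the energy levels scale with Z²:
E_n = -13.6057 Z² / n² eV

For He⁺ (Z = 2) at n = 13:
E_13 = -13.6057 × 2² / 13²
E_13 = -13.6057 × 4 / 169
E_13 = -54.4228 / 169
E_13 = -0.322 eV

The energy is 4 times more negative than hydrogen at the same n due to the stronger nuclear charge.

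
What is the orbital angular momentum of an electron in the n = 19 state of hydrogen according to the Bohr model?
2.0037e-33 J·s (or 19ℏ)

In the Bohr model, angular momentum is quantized:
L = nℏ

where ℏ = h/(2π) = 1.054572e-34 J·s

For n = 19:
L = 19 × 1.054572e-34 J·s
L = 2.0037e-33 J·s

This can also be written as L = 19ℏ.
The angular momentum is an integer multiple of the reduced Planck constant.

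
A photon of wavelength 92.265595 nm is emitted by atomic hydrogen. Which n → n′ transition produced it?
n = 9 → n = 1

First, find the photon energy from the wavelength (hc = 1239.84 eV·nm):
E = hc/λ = 1239.84 eV·nm / 92.265595 nm = 13.437728 eV

The energy levels of hydrogen satisfy E_n = -13.6057 / n² eV, so an emission n_i → n_f releases
ΔE = 13.6057 × (1/n_f² − 1/n_i²) eV.

Setting ΔE equal to the photon energy:
1/n_f² − 1/n_i² = 13.437728 / 13.6057 = 0.98765429

Since 1/n_i² must be positive, we need 1/n_f² > 0.98765429, i.e. n_f ≤ 1. For each allowed n_f, solve n_i = (1/n_f² − 0.98765429)^(−1/2) and check whether it is a whole number:
  n_f = 1: 1/n_i² = 1.00000000 − 0.98765429 = 0.01234571 → n_i = 9.000  → integer, n_i = 9 ✓

Only n_f = 1 gives an integer upper level, n_i = 9.

The transition is from n = 9 to n = 1 (emission).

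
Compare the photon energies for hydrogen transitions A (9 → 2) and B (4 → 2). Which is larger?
9 → 2

Calculate the energy for each transition:

Transition 9 → 2:
ΔE₁ = |E_2 - E_9| = |-13.6057/2² - (-13.6057/9²)|
ΔE₁ = |-3.40142500000 - (-0.16797160494)| = 3.23345340 eV

Transition 4 → 2:
ΔE₂ = |E_2 - E_4| = |-13.6057/2² - (-13.6057/4²)|
ΔE₂ = |-3.40142500000 - (-0.85035625000)| = 2.55106875 eV

Since 3.23345340 eV > 2.55106875 eV, the transition 9 → 2 emits the more energetic photon.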